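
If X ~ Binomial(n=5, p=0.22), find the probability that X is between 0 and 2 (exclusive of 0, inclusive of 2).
0.636849

We have X ~ Binomial(n=5, p=0.22).

To find P(0 < X ≤ 2), we use:
P(0 < X ≤ 2) = P(X ≤ 2) - P(X ≤ 0)
                 = F(2) - F(0)
                 = 0.925566 - 0.288717
                 = 0.636849

So there's approximately a 63.7% chance that X falls in this range.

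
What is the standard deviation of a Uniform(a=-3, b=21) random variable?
6.9282

We have X ~ Uniform(a=-3, b=21).

For a Uniform distribution with a=-3, b=21:
σ = √Var(X) = 6.9282

The standard deviation is the square root of the variance.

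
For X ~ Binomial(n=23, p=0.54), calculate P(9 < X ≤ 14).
0.696194

We have X ~ Binomial(n=23, p=0.54).

To find P(9 < X ≤ 14), we use:
P(9 < X ≤ 14) = P(X ≤ 14) - P(X ≤ 9)
                 = F(14) - F(9)
                 = 0.807254 - 0.111059
                 = 0.696194

So there's approximately a 69.6% chance that X falls in this range.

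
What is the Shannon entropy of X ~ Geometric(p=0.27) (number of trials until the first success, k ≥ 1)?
2.1602 nats

We have X ~ Geometric(p=0.27) (number of trials until the first success, k ≥ 1).

The Shannon entropy measures the uncertainty or information content of the distribution.

For a Geometric distribution with p=0.27 (number of trials until the first success, k ≥ 1):
H(X) = 2.1602 nats

(In bits, this would be 3.1165 bits.)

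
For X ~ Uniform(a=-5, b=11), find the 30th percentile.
-0.2000

We have X ~ Uniform(a=-5, b=11).

We want to find x such that P(X ≤ x) = 0.3.

This is the 30th percentile, which means 30% of values fall below this point.

Using the inverse CDF (quantile function):
x = F⁻¹(0.3) = -0.2000

Verification: P(X ≤ -0.2000) = 0.3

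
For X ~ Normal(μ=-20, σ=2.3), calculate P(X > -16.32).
0.054799

We have X ~ Normal(μ=-20, σ=2.3).

P(X > -16.32) = 1 - P(X ≤ -16.32)
                = 1 - F(-16.32)
                = 1 - 0.945201
                = 0.054799

So there's approximately a 5.5% chance that X exceeds -16.32.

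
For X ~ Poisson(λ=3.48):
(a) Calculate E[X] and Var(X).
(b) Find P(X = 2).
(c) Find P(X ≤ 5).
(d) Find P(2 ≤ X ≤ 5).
(a) E[X] = 3.4800, Var(X) = 3.4800
(b) P(X = 2) = 0.186545
(c) P(X ≤ 5) = 0.860246
(d) P(2 ≤ X ≤ 5) = 0.722228

We have X ~ Poisson(λ=3.48).

(a) Moments:
E[X] = 3.4800
Var(X) = 3.4800
σ = √Var(X) = 1.8655

(b) Point probability using PMF:
P(X = 2) = 0.186545

(c) Cumulative probability using CDF:
P(X ≤ 5) = F(5) = 0.860246

(d) Range probability:
P(2 ≤ X ≤ 5) = P(X ≤ 5) - P(X ≤ 1)
                   = F(5) - F(1)
                   = 0.860246 - 0.138017
                   = 0.722228

This means approximately 72.2% of outcomes fall in the interval [2, 5].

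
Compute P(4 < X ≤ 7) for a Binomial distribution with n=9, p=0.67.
0.712415

We have X ~ Binomial(n=9, p=0.67).

To find P(4 < X ≤ 7), we use:
P(4 < X ≤ 7) = P(X ≤ 7) - P(X ≤ 4)
                 = F(7) - F(4)
                 = 0.852191 - 0.139776
                 = 0.712415

So there's approximately a 71.2% chance that X falls in this range.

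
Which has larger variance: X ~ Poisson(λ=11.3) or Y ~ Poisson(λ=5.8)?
X has larger variance (11.3000 > 5.8000)

Compute the variance for each distribution:

X ~ Poisson(λ=11.3):
Var(X) = 11.3000

Y ~ Poisson(λ=5.8):
Var(Y) = 5.8000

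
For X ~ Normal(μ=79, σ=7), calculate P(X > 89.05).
0.075542

We have X ~ Normal(μ=79, σ=7).

P(X > 89.05) = 1 - P(X ≤ 89.05)
                = 1 - F(89.05)
                = 1 - 0.924458
                = 0.075542

So there's approximately a 7.6% chance that X exceeds 89.05.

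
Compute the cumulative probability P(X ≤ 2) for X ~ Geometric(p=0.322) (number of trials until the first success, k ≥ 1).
0.540316

We have X ~ Geometric(p=0.322) (number of trials until the first success, k ≥ 1).

The CDF gives us P(X ≤ k).

Using the CDF:
P(X ≤ 2) = 0.540316

This means there's approximately a 54.0% chance that X is at most 2.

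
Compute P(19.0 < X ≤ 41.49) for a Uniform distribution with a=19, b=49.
0.749667

We have X ~ Uniform(a=19, b=49).

To find P(19.0 < X ≤ 41.49), we use:
P(19.0 < X ≤ 41.49) = P(X ≤ 41.49) - P(X ≤ 19.0)
                 = F(41.49) - F(19.0)
                 = 0.749667 - 0.000000
                 = 0.749667

So there's approximately a 75.0% chance that X falls in this range.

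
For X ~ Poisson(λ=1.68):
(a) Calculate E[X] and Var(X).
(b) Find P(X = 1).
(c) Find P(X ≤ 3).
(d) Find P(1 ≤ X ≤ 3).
(a) E[X] = 1.6800, Var(X) = 1.6800
(b) P(X = 1) = 0.313108
(c) P(X ≤ 3) = 0.909779
(d) P(1 ≤ X ≤ 3) = 0.723405

We have X ~ Poisson(λ=1.68).

(a) Moments:
E[X] = 1.6800
Var(X) = 1.6800
σ = √Var(X) = 1.2961

(b) Point probability using PMF:
P(X = 1) = 0.313108

(c) Cumulative probability using CDF:
P(X ≤ 3) = F(3) = 0.909779

(d) Range probability:
P(1 ≤ X ≤ 3) = P(X ≤ 3) - P(X ≤ 0)
                   = F(3) - F(0)
                   = 0.909779 - 0.186374
                   = 0.723405

This means approximately 72.3% of outcomes fall in the interval [1, 3].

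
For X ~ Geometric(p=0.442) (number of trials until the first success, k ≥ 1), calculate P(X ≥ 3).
0.311364

We have X ~ Geometric(p=0.442) (number of trials until the first success, k ≥ 1).

For discrete distributions, P(X ≥ 3) = 1 - P(X ≤ 2).

P(X ≤ 2) = 0.688636
P(X ≥ 3) = 1 - 0.688636 = 0.311364

So there's approximately a 31.1% chance that X is at least 3.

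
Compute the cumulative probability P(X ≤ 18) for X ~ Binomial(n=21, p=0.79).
0.848290

We have X ~ Binomial(n=21, p=0.79).

The CDF gives us P(X ≤ k).

Using the CDF:
P(X ≤ 18) = 0.848290

This means there's approximately a 84.8% chance that X is at most 18.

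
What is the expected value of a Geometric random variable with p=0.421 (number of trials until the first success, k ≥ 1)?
2.3753

We have X ~ Geometric(p=0.421) (number of trials until the first success, k ≥ 1).

For a Geometric distribution with p=0.421 (number of trials until the first success, k ≥ 1):
E[X] = 2.3753

This is the expected (average) value of X.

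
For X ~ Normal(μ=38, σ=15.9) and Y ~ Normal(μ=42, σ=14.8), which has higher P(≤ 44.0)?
X has higher probability (P(X ≤ 44.0) = 0.6470 > P(Y ≤ 44.0) = 0.5537)

Compute P(≤ 44.0) for each distribution:

X ~ Normal(μ=38, σ=15.9):
P(X ≤ 44.0) = 0.6470

Y ~ Normal(μ=42, σ=14.8):
P(Y ≤ 44.0) = 0.5537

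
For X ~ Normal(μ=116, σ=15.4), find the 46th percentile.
114.4533

We have X ~ Normal(μ=116, σ=15.4).

We want to find x such that P(X ≤ x) = 0.46.

This is the 46th percentile, which means 46% of values fall below this point.

Using the inverse CDF (quantile function):
x = F⁻¹(0.46) = 114.4533

Verification: P(X ≤ 114.4533) = 0.46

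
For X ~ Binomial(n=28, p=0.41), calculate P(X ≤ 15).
0.937645

We have X ~ Binomial(n=28, p=0.41).

The CDF gives us P(X ≤ k).

Using the CDF:
P(X ≤ 15) = 0.937645

This means there's approximately a 93.8% chance that X is at most 15.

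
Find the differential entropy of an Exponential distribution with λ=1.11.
0.8956 nats

We have X ~ Exponential(λ=1.11).

The differential entropy measures the uncertainty or information content of the distribution.

For an Exponential distribution with λ=1.11:
h(X) = 0.8956 nats

(In bits, this would be 1.2921 bits.)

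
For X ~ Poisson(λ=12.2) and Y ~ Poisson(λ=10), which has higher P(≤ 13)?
Y has higher probability (P(Y ≤ 13) = 0.8645 > P(X ≤ 13) = 0.6603)

Compute P(≤ 13) for each distribution:

X ~ Poisson(λ=12.2):
P(X ≤ 13) = 0.6603

Y ~ Poisson(λ=10):
P(Y ≤ 13) = 0.8645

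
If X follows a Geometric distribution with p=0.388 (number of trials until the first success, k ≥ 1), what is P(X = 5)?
0.054430

We have X ~ Geometric(p=0.388) (number of trials until the first success, k ≥ 1).

For a Geometric distribution, the PMF gives us the probability of each outcome.

Using the PMF formula:
P(X = 5) = 0.054430

Rounded to 4 decimal places: 0.0544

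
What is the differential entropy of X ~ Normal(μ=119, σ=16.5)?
4.2223 nats

We have X ~ Normal(μ=119, σ=16.5).

The differential entropy measures the uncertainty or information content of the distribution.

For a Normal distribution with μ=119, σ=16.5:
h(X) = 4.2223 nats

(In bits, this would be 6.0915 bits.)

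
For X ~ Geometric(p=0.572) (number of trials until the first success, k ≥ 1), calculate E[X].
1.7483

We have X ~ Geometric(p=0.572) (number of trials until the first success, k ≥ 1).

For a Geometric distribution with p=0.572 (number of trials until the first success, k ≥ 1):
E[X] = 1.7483

This is the expected (average) value of X.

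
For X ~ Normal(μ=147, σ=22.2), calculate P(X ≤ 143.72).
0.441271

We have X ~ Normal(μ=147, σ=22.2).

The CDF gives us P(X ≤ k).

Using the CDF:
P(X ≤ 143.72) = 0.441271

This means there's approximately a 44.1% chance that X is at most 143.72.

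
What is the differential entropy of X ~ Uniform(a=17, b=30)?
2.5649 nats

We have X ~ Uniform(a=17, b=30).

The differential entropy measures the uncertainty or information content of the distribution.

For a Uniform distribution with a=17, b=30:
h(X) = 2.5649 nats

(In bits, this would be 3.7004 bits.)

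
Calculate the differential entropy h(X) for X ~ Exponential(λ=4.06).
-0.4012 nats

We have X ~ Exponential(λ=4.06).

The differential entropy measures the uncertainty or information content of the distribution.

For an Exponential distribution with λ=4.06:
h(X) = -0.4012 nats

(In bits, this would be -0.5788 bits.)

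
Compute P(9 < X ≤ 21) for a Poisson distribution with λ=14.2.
0.866885

We have X ~ Poisson(λ=14.2).

To find P(9 < X ≤ 21), we use:
P(9 < X ≤ 21) = P(X ≤ 21) - P(X ≤ 9)
                 = F(21) - F(9)
                 = 0.967149 - 0.100264
                 = 0.866885

So there's approximately a 86.7% chance that X falls in this range.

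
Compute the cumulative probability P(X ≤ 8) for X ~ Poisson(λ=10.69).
0.260677

We have X ~ Poisson(λ=10.69).

The CDF gives us P(X ≤ k).

Using the CDF:
P(X ≤ 8) = 0.260677

This means there's approximately a 26.1% chance that X is at most 8.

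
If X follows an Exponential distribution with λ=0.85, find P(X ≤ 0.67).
0.434192

We have X ~ Exponential(λ=0.85).

The CDF gives us P(X ≤ k).

Using the CDF:
P(X ≤ 0.67) = 0.434192

This means there's approximately a 43.4% chance that X is at most 0.67.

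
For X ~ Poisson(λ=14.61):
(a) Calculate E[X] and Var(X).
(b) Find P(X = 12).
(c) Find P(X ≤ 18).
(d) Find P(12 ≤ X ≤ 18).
(a) E[X] = 14.6100, Var(X) = 14.6100
(b) P(X = 12) = 0.089212
(c) P(X ≤ 18) = 0.845911
(d) P(12 ≤ X ≤ 18) = 0.633950

We have X ~ Poisson(λ=14.61).

(a) Moments:
E[X] = 14.6100
Var(X) = 14.6100
σ = √Var(X) = 3.8223

(b) Point probability using PMF:
P(X = 12) = 0.089212

(c) Cumulative probability using CDF:
P(X ≤ 18) = F(18) = 0.845911

(d) Range probability:
P(12 ≤ X ≤ 18) = P(X ≤ 18) - P(X ≤ 11)
                   = F(18) - F(11)
                   = 0.845911 - 0.211961
                   = 0.633950

This means approximately 63.4% of outcomes fall in the interval [12, 18].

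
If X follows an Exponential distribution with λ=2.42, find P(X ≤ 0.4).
0.620158

We have X ~ Exponential(λ=2.42).

The CDF gives us P(X ≤ k).

Using the CDF:
P(X ≤ 0.4) = 0.620158

This means there's approximately a 62.0% chance that X is at most 0.4.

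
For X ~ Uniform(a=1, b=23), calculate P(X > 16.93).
0.275909

We have X ~ Uniform(a=1, b=23).

P(X > 16.93) = 1 - P(X ≤ 16.93)
                = 1 - F(16.93)
                = 1 - 0.724091
                = 0.275909

So there's approximately a 27.6% chance that X exceeds 16.93.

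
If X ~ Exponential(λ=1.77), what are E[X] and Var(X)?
E[X] = 0.5650, Var(X) = 0.3192

We have X ~ Exponential(λ=1.77).

For an Exponential distribution with λ=1.77:

Expected value:
E[X] = 0.5650

Variance:
Var(X) = 0.3192

Standard deviation:
σ = √Var(X) = 0.5650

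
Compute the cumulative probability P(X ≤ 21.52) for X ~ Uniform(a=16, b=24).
0.690000

We have X ~ Uniform(a=16, b=24).

The CDF gives us P(X ≤ k).

Using the CDF:
P(X ≤ 21.52) = 0.690000

This means there's approximately a 69.0% chance that X is at most 21.52.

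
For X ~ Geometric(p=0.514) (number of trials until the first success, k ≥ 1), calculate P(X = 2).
0.249804

We have X ~ Geometric(p=0.514) (number of trials until the first success, k ≥ 1).

For a Geometric distribution, the PMF gives us the probability of each outcome.

Using the PMF formula:
P(X = 2) = 0.249804

Rounded to 4 decimal places: 0.2498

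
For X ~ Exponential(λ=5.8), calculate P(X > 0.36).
0.123935

We have X ~ Exponential(λ=5.8).

P(X > 0.36) = 1 - P(X ≤ 0.36)
                = 1 - F(0.36)
                = 1 - 0.876065
                = 0.123935

So there's approximately a 12.4% chance that X exceeds 0.36.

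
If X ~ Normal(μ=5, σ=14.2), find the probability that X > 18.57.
0.169629

We have X ~ Normal(μ=5, σ=14.2).

P(X > 18.57) = 1 - P(X ≤ 18.57)
                = 1 - F(18.57)
                = 1 - 0.830371
                = 0.169629

So there's approximately a 17.0% chance that X exceeds 18.57.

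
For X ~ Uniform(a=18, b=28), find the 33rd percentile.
21.3000

We have X ~ Uniform(a=18, b=28).

We want to find x such that P(X ≤ x) = 0.33.

This is the 33rd percentile, which means 33% of values fall below this point.

Using the inverse CDF (quantile function):
x = F⁻¹(0.33) = 21.3000

Verification: P(X ≤ 21.3000) = 0.33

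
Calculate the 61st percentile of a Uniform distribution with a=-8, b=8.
1.7600

We have X ~ Uniform(a=-8, b=8).

We want to find x such that P(X ≤ x) = 0.61.

This is the 61st percentile, which means 61% of values fall below this point.

Using the inverse CDF (quantile function):
x = F⁻¹(0.61) = 1.7600

Verification: P(X ≤ 1.7600) = 0.61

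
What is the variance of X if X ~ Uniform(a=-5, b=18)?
44.0833

We have X ~ Uniform(a=-5, b=18).

For a Uniform distribution with a=-5, b=18:
Var(X) = 44.0833

The variance measures the spread of the distribution around the mean.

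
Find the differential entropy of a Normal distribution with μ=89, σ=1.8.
2.0067 nats

We have X ~ Normal(μ=89, σ=1.8).

The differential entropy measures the uncertainty or information content of the distribution.

For a Normal distribution with μ=89, σ=1.8:
h(X) = 2.0067 nats

(In bits, this would be 2.8951 bits.)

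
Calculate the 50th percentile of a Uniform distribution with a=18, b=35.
26.5000

We have X ~ Uniform(a=18, b=35).

We want to find x such that P(X ≤ x) = 0.5.

This is the 50th percentile, which means 50% of values fall below this point.

Using the inverse CDF (quantile function):
x = F⁻¹(0.5) = 26.5000

Verification: P(X ≤ 26.5000) = 0.5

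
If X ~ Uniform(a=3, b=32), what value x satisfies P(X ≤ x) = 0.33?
12.5700

We have X ~ Uniform(a=3, b=32).

We want to find x such that P(X ≤ x) = 0.33.

This is the 33rd percentile, which means 33% of values fall below this point.

Using the inverse CDF (quantile function):
x = F⁻¹(0.33) = 12.5700

Verification: P(X ≤ 12.5700) = 0.33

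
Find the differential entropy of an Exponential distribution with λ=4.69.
-0.5454 nats

We have X ~ Exponential(λ=4.69).

The differential entropy measures the uncertainty or information content of the distribution.

For an Exponential distribution with λ=4.69:
h(X) = -0.5454 nats

(In bits, this would be -0.7869 bits.)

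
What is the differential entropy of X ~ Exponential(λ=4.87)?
-0.5831 nats

We have X ~ Exponential(λ=4.87).

The differential entropy measures the uncertainty or information content of the distribution.

For an Exponential distribution with λ=4.87:
h(X) = -0.5831 nats

(In bits, this would be -0.8412 bits.)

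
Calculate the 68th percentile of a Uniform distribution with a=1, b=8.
5.7600

We have X ~ Uniform(a=1, b=8).

We want to find x such that P(X ≤ x) = 0.68.

This is the 68th percentile, which means 68% of values fall below this point.

Using the inverse CDF (quantile function):
x = F⁻¹(0.68) = 5.7600

Verification: P(X ≤ 5.7600) = 0.68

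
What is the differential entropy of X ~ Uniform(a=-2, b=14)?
2.7726 nats

We have X ~ Uniform(a=-2, b=14).

The differential entropy measures the uncertainty or information content of the distribution.

For a Uniform distribution with a=-2, b=14:
h(X) = 2.7726 nats

(In bits, this would be 4.0000 bits.)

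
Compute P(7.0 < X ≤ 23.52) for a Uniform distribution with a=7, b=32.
0.660800

We have X ~ Uniform(a=7, b=32).

To find P(7.0 < X ≤ 23.52), we use:
P(7.0 < X ≤ 23.52) = P(X ≤ 23.52) - P(X ≤ 7.0)
                 = F(23.52) - F(7.0)
                 = 0.660800 - 0.000000
                 = 0.660800

So there's approximately a 66.1% chance that X falls in this range.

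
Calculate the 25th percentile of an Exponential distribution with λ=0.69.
0.4169

We have X ~ Exponential(λ=0.69).

We want to find x such that P(X ≤ x) = 0.25.

This is the 25th percentile, which means 25% of values fall below this point.

Using the inverse CDF (quantile function):
x = F⁻¹(0.25) = 0.4169

Verification: P(X ≤ 0.4169) = 0.25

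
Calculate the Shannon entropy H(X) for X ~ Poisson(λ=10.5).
2.5863 nats

We have X ~ Poisson(λ=10.5).

The Shannon entropy measures the uncertainty or information content of the distribution.

For a Poisson distribution with λ=10.5:
H(X) = 2.5863 nats

(In bits, this would be 3.7312 bits.)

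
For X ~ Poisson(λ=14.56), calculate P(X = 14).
0.104839

We have X ~ Poisson(λ=14.56).

For a Poisson distribution, the PMF gives us the probability of each outcome.

Using the PMF formula:
P(X = 14) = 0.104839

Rounded to 4 decimal places: 0.1048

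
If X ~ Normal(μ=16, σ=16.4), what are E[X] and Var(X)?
E[X] = 16.0000, Var(X) = 268.9600

We have X ~ Normal(μ=16, σ=16.4).

For a Normal distribution with μ=16, σ=16.4:

Expected value:
E[X] = 16.0000

Variance:
Var(X) = 268.9600

Standard deviation:
σ = √Var(X) = 16.4000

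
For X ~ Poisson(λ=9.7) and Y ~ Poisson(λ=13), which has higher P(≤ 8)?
X has higher probability (P(X ≤ 8) = 0.3676 > P(Y ≤ 8) = 0.0998)

Compute P(≤ 8) for each distribution:

X ~ Poisson(λ=9.7):
P(X ≤ 8) = 0.3676

Y ~ Poisson(λ=13):
P(Y ≤ 8) = 0.0998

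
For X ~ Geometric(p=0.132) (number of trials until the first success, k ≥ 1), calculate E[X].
7.5758

We have X ~ Geometric(p=0.132) (number of trials until the first success, k ≥ 1).

For a Geometric distribution with p=0.132 (number of trials until the first success, k ≥ 1):
E[X] = 7.5758

This is the expected (average) value of X.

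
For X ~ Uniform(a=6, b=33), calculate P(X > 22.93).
0.372963

We have X ~ Uniform(a=6, b=33).

P(X > 22.93) = 1 - P(X ≤ 22.93)
                = 1 - F(22.93)
                = 1 - 0.627037
                = 0.372963

So there's approximately a 37.3% chance that X exceeds 22.93.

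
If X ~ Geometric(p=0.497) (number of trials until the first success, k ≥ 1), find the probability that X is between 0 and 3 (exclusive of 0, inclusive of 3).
0.872736

We have X ~ Geometric(p=0.497) (number of trials until the first success, k ≥ 1).

To find P(0 < X ≤ 3), we use:
P(0 < X ≤ 3) = P(X ≤ 3) - P(X ≤ 0)
                 = F(3) - F(0)
                 = 0.872736 - 0.000000
                 = 0.872736

So there's approximately a 87.3% chance that X falls in this range.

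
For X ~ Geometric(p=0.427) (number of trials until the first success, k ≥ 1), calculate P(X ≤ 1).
0.427000

We have X ~ Geometric(p=0.427) (number of trials until the first success, k ≥ 1).

The CDF gives us P(X ≤ k).

Using the CDF:
P(X ≤ 1) = 0.427000

This means there's approximately a 42.7% chance that X is at most 1.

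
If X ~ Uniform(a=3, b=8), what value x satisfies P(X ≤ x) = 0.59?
5.9500

We have X ~ Uniform(a=3, b=8).

We want to find x such that P(X ≤ x) = 0.59.

This is the 59th percentile, which means 59% of values fall below this point.

Using the inverse CDF (quantile function):
x = F⁻¹(0.59) = 5.9500

Verification: P(X ≤ 5.9500) = 0.59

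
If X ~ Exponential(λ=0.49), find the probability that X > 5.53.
0.066557

We have X ~ Exponential(λ=0.49).

P(X > 5.53) = 1 - P(X ≤ 5.53)
                = 1 - F(5.53)
                = 1 - 0.933443
                = 0.066557

So there's approximately a 6.7% chance that X exceeds 5.53.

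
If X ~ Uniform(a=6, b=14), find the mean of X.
10.0000

We have X ~ Uniform(a=6, b=14).

For a Uniform distribution with a=6, b=14:
E[X] = 10.0000

This is the expected (average) value of X.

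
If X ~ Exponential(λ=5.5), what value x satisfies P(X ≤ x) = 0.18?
0.0361

We have X ~ Exponential(λ=5.5).

We want to find x such that P(X ≤ x) = 0.18.

This is the 18th percentile, which means 18% of values fall below this point.

Using the inverse CDF (quantile function):
x = F⁻¹(0.18) = 0.0361

Verification: P(X ≤ 0.0361) = 0.18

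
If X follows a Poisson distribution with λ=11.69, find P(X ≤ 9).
0.270523

We have X ~ Poisson(λ=11.69).

The CDF gives us P(X ≤ k).

Using the CDF:
P(X ≤ 9) = 0.270523

This means there's approximately a 27.1% chance that X is at most 9.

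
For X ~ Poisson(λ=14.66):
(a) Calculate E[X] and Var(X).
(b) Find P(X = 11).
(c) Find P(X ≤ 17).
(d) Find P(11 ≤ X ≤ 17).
(a) E[X] = 14.6600, Var(X) = 14.6600
(b) P(X = 11) = 0.072370
(c) P(X ≤ 17) = 0.776985
(d) P(11 ≤ X ≤ 17) = 0.641035

We have X ~ Poisson(λ=14.66).

(a) Moments:
E[X] = 14.6600
Var(X) = 14.6600
σ = √Var(X) = 3.8288

(b) Point probability using PMF:
P(X = 11) = 0.072370

(c) Cumulative probability using CDF:
P(X ≤ 17) = F(17) = 0.776985

(d) Range probability:
P(11 ≤ X ≤ 17) = P(X ≤ 17) - P(X ≤ 10)
                   = F(17) - F(10)
                   = 0.776985 - 0.135949
                   = 0.641035

This means approximately 64.1% of outcomes fall in the interval [11, 17].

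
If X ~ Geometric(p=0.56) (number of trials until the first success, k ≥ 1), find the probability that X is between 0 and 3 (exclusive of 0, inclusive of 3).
0.914816

We have X ~ Geometric(p=0.56) (number of trials until the first success, k ≥ 1).

To find P(0 < X ≤ 3), we use:
P(0 < X ≤ 3) = P(X ≤ 3) - P(X ≤ 0)
                 = F(3) - F(0)
                 = 0.914816 - 0.000000
                 = 0.914816

So there's approximately a 91.5% chance that X falls in this range.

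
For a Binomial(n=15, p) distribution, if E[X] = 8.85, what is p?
p = 0.59

For a Binomial(n, p) distribution:
E[X] = n × p

Given n = 15 and E[X] = 8.85:
8.85 = 15 × p
p = 8.85 / 15 = 0.59

Verification: Binomial(15, 0.59) has E[X] = 8.85 ✓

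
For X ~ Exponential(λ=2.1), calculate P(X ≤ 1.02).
0.882580

We have X ~ Exponential(λ=2.1).

The CDF gives us P(X ≤ k).

Using the CDF:
P(X ≤ 1.02) = 0.882580

This means there's approximately a 88.3% chance that X is at most 1.02.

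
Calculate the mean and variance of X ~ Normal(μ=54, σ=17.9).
E[X] = 54.0000, Var(X) = 320.4100

We have X ~ Normal(μ=54, σ=17.9).

For a Normal distribution with μ=54, σ=17.9:

Expected value:
E[X] = 54.0000

Variance:
Var(X) = 320.4100

Standard deviation:
σ = √Var(X) = 17.9000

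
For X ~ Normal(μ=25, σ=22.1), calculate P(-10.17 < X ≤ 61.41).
0.894514

We have X ~ Normal(μ=25, σ=22.1).

To find P(-10.17 < X ≤ 61.41), we use:
P(-10.17 < X ≤ 61.41) = P(X ≤ 61.41) - P(X ≤ -10.17)
                 = F(61.41) - F(-10.17)
                 = 0.950274 - 0.055759
                 = 0.894514

So there's approximately a 89.5% chance that X falls in this range.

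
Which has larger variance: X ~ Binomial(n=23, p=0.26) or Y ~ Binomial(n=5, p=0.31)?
X has larger variance (4.4252 > 1.0695)

Compute the variance for each distribution:

X ~ Binomial(n=23, p=0.26):
Var(X) = 4.4252

Y ~ Binomial(n=5, p=0.31):
Var(Y) = 1.0695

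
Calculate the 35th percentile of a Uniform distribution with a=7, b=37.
17.5000

We have X ~ Uniform(a=7, b=37).

We want to find x such that P(X ≤ x) = 0.35.

This is the 35th percentile, which means 35% of values fall below this point.

Using the inverse CDF (quantile function):
x = F⁻¹(0.35) = 17.5000

Verification: P(X ≤ 17.5000) = 0.35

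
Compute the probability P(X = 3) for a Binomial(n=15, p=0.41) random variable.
0.055794

We have X ~ Binomial(n=15, p=0.41).

For a Binomial distribution, the PMF gives us the probability of each outcome.

Using the PMF formula:
P(X = 3) = 0.055794

Rounded to 4 decimal places: 0.0558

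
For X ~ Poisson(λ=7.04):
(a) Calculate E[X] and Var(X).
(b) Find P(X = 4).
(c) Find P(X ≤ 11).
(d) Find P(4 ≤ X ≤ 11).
(a) E[X] = 7.0400, Var(X) = 7.0400
(b) P(X = 4) = 0.089670
(c) P(X ≤ 11) = 0.944823
(d) P(4 ≤ X ≤ 11) = 0.865119

We have X ~ Poisson(λ=7.04).

(a) Moments:
E[X] = 7.0400
Var(X) = 7.0400
σ = √Var(X) = 2.6533

(b) Point probability using PMF:
P(X = 4) = 0.089670

(c) Cumulative probability using CDF:
P(X ≤ 11) = F(11) = 0.944823

(d) Range probability:
P(4 ≤ X ≤ 11) = P(X ≤ 11) - P(X ≤ 3)
                   = F(11) - F(3)
                   = 0.944823 - 0.079704
                   = 0.865119

This means approximately 86.5% of outcomes fall in the interval [4, 11].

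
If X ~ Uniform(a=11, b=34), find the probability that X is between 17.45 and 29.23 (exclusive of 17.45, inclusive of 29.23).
0.512174

We have X ~ Uniform(a=11, b=34).

To find P(17.45 < X ≤ 29.23), we use:
P(17.45 < X ≤ 29.23) = P(X ≤ 29.23) - P(X ≤ 17.45)
                 = F(29.23) - F(17.45)
                 = 0.792609 - 0.280435
                 = 0.512174

So there's approximately a 51.2% chance that X falls in this range.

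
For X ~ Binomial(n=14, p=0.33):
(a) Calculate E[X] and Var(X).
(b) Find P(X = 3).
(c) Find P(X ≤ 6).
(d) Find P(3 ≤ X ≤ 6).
(a) E[X] = 4.6200, Var(X) = 3.0954
(b) P(X = 3) = 0.159759
(c) P(X ≤ 6) = 0.856887
(d) P(3 ≤ X ≤ 6) = 0.746795

We have X ~ Binomial(n=14, p=0.33).

(a) Moments:
E[X] = 4.6200
Var(X) = 3.0954
σ = √Var(X) = 1.7594

(b) Point probability using PMF:
P(X = 3) = 0.159759

(c) Cumulative probability using CDF:
P(X ≤ 6) = F(6) = 0.856887

(d) Range probability:
P(3 ≤ X ≤ 6) = P(X ≤ 6) - P(X ≤ 2)
                   = F(6) - F(2)
                   = 0.856887 - 0.110092
                   = 0.746795

This means approximately 74.7% of outcomes fall in the interval [3, 6].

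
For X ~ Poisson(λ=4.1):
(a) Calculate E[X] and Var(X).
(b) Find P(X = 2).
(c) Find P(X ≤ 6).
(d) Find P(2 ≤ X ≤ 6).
(a) E[X] = 4.1000, Var(X) = 4.1000
(b) P(X = 2) = 0.139293
(c) P(X ≤ 6) = 0.878648
(d) P(2 ≤ X ≤ 6) = 0.794128

We have X ~ Poisson(λ=4.1).

(a) Moments:
E[X] = 4.1000
Var(X) = 4.1000
σ = √Var(X) = 2.0248

(b) Point probability using PMF:
P(X = 2) = 0.139293

(c) Cumulative probability using CDF:
P(X ≤ 6) = F(6) = 0.878648

(d) Range probability:
P(2 ≤ X ≤ 6) = P(X ≤ 6) - P(X ≤ 1)
                   = F(6) - F(1)
                   = 0.878648 - 0.084521
                   = 0.794128

This means approximately 79.4% of outcomes fall in the interval [2, 6].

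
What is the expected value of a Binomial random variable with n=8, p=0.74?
5.9200

We have X ~ Binomial(n=8, p=0.74).

For a Binomial distribution with n=8, p=0.74:
E[X] = 5.9200

This is the expected (average) value of X.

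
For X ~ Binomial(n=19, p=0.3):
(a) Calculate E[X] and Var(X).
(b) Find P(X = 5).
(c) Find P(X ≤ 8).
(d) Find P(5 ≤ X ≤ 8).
(a) E[X] = 5.7000, Var(X) = 3.9900
(b) P(X = 5) = 0.191639
(c) P(X ≤ 8) = 0.916085
(d) P(5 ≤ X ≤ 8) = 0.633861

We have X ~ Binomial(n=19, p=0.3).

(a) Moments:
E[X] = 5.7000
Var(X) = 3.9900
σ = √Var(X) = 1.9975

(b) Point probability using PMF:
P(X = 5) = 0.191639

(c) Cumulative probability using CDF:
P(X ≤ 8) = F(8) = 0.916085

(d) Range probability:
P(5 ≤ X ≤ 8) = P(X ≤ 8) - P(X ≤ 4)
                   = F(8) - F(4)
                   = 0.916085 - 0.282224
                   = 0.633861

This means approximately 63.4% of outcomes fall in the interval [5, 8].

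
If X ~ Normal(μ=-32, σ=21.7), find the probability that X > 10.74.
0.024443

We have X ~ Normal(μ=-32, σ=21.7).

P(X > 10.74) = 1 - P(X ≤ 10.74)
                = 1 - F(10.74)
                = 1 - 0.975557
                = 0.024443

So there's approximately a 2.4% chance that X exceeds 10.74.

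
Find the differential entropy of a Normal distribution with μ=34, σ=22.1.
4.5145 nats

We have X ~ Normal(μ=34, σ=22.1).

The differential entropy measures the uncertainty or information content of the distribution.

For a Normal distribution with μ=34, σ=22.1:
h(X) = 4.5145 nats

(In bits, this would be 6.5131 bits.)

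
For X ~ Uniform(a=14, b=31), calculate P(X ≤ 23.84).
0.578824

We have X ~ Uniform(a=14, b=31).

The CDF gives us P(X ≤ k).

Using the CDF:
P(X ≤ 23.84) = 0.578824

This means there's approximately a 57.9% chance that X is at most 23.84.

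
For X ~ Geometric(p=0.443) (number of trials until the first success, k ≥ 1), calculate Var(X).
2.8382

We have X ~ Geometric(p=0.443) (number of trials until the first success, k ≥ 1).

For a Geometric distribution with p=0.443 (number of trials until the first success, k ≥ 1):
Var(X) = 2.8382

The variance measures the spread of the distribution around the mean.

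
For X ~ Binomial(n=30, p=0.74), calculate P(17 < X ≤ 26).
0.941686

We have X ~ Binomial(n=30, p=0.74).

To find P(17 < X ≤ 26), we use:
P(17 < X ≤ 26) = P(X ≤ 26) - P(X ≤ 17)
                 = F(26) - F(17)
                 = 0.971188 - 0.029502
                 = 0.941686

So there's approximately a 94.2% chance that X falls in this range.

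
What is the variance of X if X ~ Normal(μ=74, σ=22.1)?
488.4100

We have X ~ Normal(μ=74, σ=22.1).

For a Normal distribution with μ=74, σ=22.1:
Var(X) = 488.4100

The variance measures the spread of the distribution around the mean.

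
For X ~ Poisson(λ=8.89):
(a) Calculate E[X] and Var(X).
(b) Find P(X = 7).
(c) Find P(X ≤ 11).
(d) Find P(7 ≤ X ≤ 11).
(a) E[X] = 8.8900, Var(X) = 8.8900
(b) P(X = 7) = 0.119951
(c) P(X ≤ 11) = 0.813548
(d) P(7 ≤ X ≤ 11) = 0.596563

We have X ~ Poisson(λ=8.89).

(a) Moments:
E[X] = 8.8900
Var(X) = 8.8900
σ = √Var(X) = 2.9816

(b) Point probability using PMF:
P(X = 7) = 0.119951

(c) Cumulative probability using CDF:
P(X ≤ 11) = F(11) = 0.813548

(d) Range probability:
P(7 ≤ X ≤ 11) = P(X ≤ 11) - P(X ≤ 6)
                   = F(11) - F(6)
                   = 0.813548 - 0.216985
                   = 0.596563

This means approximately 59.7% of outcomes fall in the interval [7, 11].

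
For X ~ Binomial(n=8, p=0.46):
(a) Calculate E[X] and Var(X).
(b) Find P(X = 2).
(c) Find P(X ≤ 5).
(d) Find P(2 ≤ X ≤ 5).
(a) E[X] = 3.6800, Var(X) = 1.9872
(b) P(X = 2) = 0.146905
(c) P(X ≤ 5) = 0.901812
(d) P(2 ≤ X ≤ 5) = 0.845310

We have X ~ Binomial(n=8, p=0.46).

(a) Moments:
E[X] = 3.6800
Var(X) = 1.9872
σ = √Var(X) = 1.4097

(b) Point probability using PMF:
P(X = 2) = 0.146905

(c) Cumulative probability using CDF:
P(X ≤ 5) = F(5) = 0.901812

(d) Range probability:
P(2 ≤ X ≤ 5) = P(X ≤ 5) - P(X ≤ 1)
                   = F(5) - F(1)
                   = 0.901812 - 0.056503
                   = 0.845310

This means approximately 84.5% of outcomes fall in the interval [2, 5].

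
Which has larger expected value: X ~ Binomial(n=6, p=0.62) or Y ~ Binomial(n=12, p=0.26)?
X has larger mean (3.7200 > 3.1200)

Compute the expected value for each distribution:

X ~ Binomial(n=6, p=0.62):
E[X] = 3.7200

Y ~ Binomial(n=12, p=0.26):
E[Y] = 3.1200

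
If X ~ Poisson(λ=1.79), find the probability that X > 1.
0.534181

We have X ~ Poisson(λ=1.79).

P(X > 1) = 1 - P(X ≤ 1)
                = 1 - F(1)
                = 1 - 0.465819
                = 0.534181

So there's approximately a 53.4% chance that X exceeds 1.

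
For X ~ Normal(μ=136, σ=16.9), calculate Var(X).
285.6100

We have X ~ Normal(μ=136, σ=16.9).

For a Normal distribution with μ=136, σ=16.9:
Var(X) = 285.6100

The variance measures the spread of the distribution around the mean.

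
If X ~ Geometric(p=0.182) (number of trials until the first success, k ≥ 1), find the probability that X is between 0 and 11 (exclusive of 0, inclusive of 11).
0.890280

We have X ~ Geometric(p=0.182) (number of trials until the first success, k ≥ 1).

To find P(0 < X ≤ 11), we use:
P(0 < X ≤ 11) = P(X ≤ 11) - P(X ≤ 0)
                 = F(11) - F(0)
                 = 0.890280 - 0.000000
                 = 0.890280

So there's approximately a 89.0% chance that X falls in this range.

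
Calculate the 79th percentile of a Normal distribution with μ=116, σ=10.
124.0642

We have X ~ Normal(μ=116, σ=10).

We want to find x such that P(X ≤ x) = 0.79.

This is the 79th percentile, which means 79% of values fall below this point.

Using the inverse CDF (quantile function):
x = F⁻¹(0.79) = 124.0642

Verification: P(X ≤ 124.0642) = 0.79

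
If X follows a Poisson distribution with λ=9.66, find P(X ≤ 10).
0.625494

We have X ~ Poisson(λ=9.66).

The CDF gives us P(X ≤ k).

Using the CDF:
P(X ≤ 10) = 0.625494

This means there's approximately a 62.5% chance that X is at most 10.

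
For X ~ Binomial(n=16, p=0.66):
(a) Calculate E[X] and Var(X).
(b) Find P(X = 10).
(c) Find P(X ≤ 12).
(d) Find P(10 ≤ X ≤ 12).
(a) E[X] = 10.5600, Var(X) = 3.5904
(b) P(X = 10) = 0.194016
(c) P(X ≤ 12) = 0.847496
(d) P(10 ≤ X ≤ 12) = 0.565599

We have X ~ Binomial(n=16, p=0.66).

(a) Moments:
E[X] = 10.5600
Var(X) = 3.5904
σ = √Var(X) = 1.8948

(b) Point probability using PMF:
P(X = 10) = 0.194016

(c) Cumulative probability using CDF:
P(X ≤ 12) = F(12) = 0.847496

(d) Range probability:
P(10 ≤ X ≤ 12) = P(X ≤ 12) - P(X ≤ 9)
                   = F(12) - F(9)
                   = 0.847496 - 0.281896
                   = 0.565599

This means approximately 56.6% of outcomes fall in the interval [10, 12].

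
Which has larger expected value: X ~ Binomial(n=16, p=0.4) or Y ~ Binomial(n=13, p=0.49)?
X has larger mean (6.4000 > 6.3700)

Compute the expected value for each distribution:

X ~ Binomial(n=16, p=0.4):
E[X] = 6.4000

Y ~ Binomial(n=13, p=0.49):
E[Y] = 6.3700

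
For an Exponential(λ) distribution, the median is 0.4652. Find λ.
λ = 1.4900

For X ~ Exponential(λ), the CDF is F(x) = 1 - e^(-λx).
The median m satisfies F(m) = 0.5:
1 - e^(-λm) = 0.5
e^(-λm) = 0.5
λm = ln(2)
m = ln(2) / λ

Given m = 0.4652:
λ = ln(2) / 0.4652 = 0.693147 / 0.4652 = 1.4900

Verification: ln(2) / 1.4900 = 0.4652 ✓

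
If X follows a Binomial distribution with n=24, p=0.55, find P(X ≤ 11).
0.242033

We have X ~ Binomial(n=24, p=0.55).

The CDF gives us P(X ≤ k).

Using the CDF:
P(X ≤ 11) = 0.242033

This means there's approximately a 24.2% chance that X is at most 11.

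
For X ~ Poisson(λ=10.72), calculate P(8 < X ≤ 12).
0.461113

We have X ~ Poisson(λ=10.72).

To find P(8 < X ≤ 12), we use:
P(8 < X ≤ 12) = P(X ≤ 12) - P(X ≤ 8)
                 = F(12) - F(8)
                 = 0.718911 - 0.257798
                 = 0.461113

So there's approximately a 46.1% chance that X falls in this range.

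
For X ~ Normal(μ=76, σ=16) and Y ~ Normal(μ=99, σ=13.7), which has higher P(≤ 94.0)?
X has higher probability (P(X ≤ 94.0) = 0.8697 > P(Y ≤ 94.0) = 0.3576)

Compute P(≤ 94.0) for each distribution:

X ~ Normal(μ=76, σ=16):
P(X ≤ 94.0) = 0.8697

Y ~ Normal(μ=99, σ=13.7):
P(Y ≤ 94.0) = 0.3576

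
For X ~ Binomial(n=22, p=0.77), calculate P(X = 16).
0.168668

We have X ~ Binomial(n=22, p=0.77).

For a Binomial distribution, the PMF gives us the probability of each outcome.

Using the PMF formula:
P(X = 16) = 0.168668

Rounded to 4 decimal places: 0.1687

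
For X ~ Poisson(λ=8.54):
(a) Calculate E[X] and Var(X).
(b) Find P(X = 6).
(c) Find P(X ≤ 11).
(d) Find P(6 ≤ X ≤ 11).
(a) E[X] = 8.5400, Var(X) = 8.5400
(b) P(X = 6) = 0.105327
(c) P(X ≤ 11) = 0.845230
(d) P(6 ≤ X ≤ 11) = 0.698617

We have X ~ Poisson(λ=8.54).

(a) Moments:
E[X] = 8.5400
Var(X) = 8.5400
σ = √Var(X) = 2.9223

(b) Point probability using PMF:
P(X = 6) = 0.105327

(c) Cumulative probability using CDF:
P(X ≤ 11) = F(11) = 0.845230

(d) Range probability:
P(6 ≤ X ≤ 11) = P(X ≤ 11) - P(X ≤ 5)
                   = F(11) - F(5)
                   = 0.845230 - 0.146613
                   = 0.698617

This means approximately 69.9% of outcomes fall in the interval [6, 11].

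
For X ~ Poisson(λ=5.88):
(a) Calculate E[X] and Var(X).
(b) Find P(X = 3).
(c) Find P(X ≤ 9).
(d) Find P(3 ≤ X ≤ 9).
(a) E[X] = 5.8800, Var(X) = 5.8800
(b) P(X = 3) = 0.094695
(c) P(X ≤ 9) = 0.924089
(d) P(3 ≤ X ≤ 9) = 0.856547

We have X ~ Poisson(λ=5.88).

(a) Moments:
E[X] = 5.8800
Var(X) = 5.8800
σ = √Var(X) = 2.4249

(b) Point probability using PMF:
P(X = 3) = 0.094695

(c) Cumulative probability using CDF:
P(X ≤ 9) = F(9) = 0.924089

(d) Range probability:
P(3 ≤ X ≤ 9) = P(X ≤ 9) - P(X ≤ 2)
                   = F(9) - F(2)
                   = 0.924089 - 0.067542
                   = 0.856547

This means approximately 85.7% of outcomes fall in the interval [3, 9].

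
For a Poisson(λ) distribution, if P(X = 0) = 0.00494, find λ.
λ = 5.3104

For a Poisson(λ) distribution, the PMF at 0 is:
P(X = 0) = λ^0 e^(-λ) / 0! = e^(-λ)

Given P(X = 0) = 0.00494:
e^(-λ) = 0.00494
-λ = ln(0.00494)
λ = -ln(0.00494) = 5.3104

Verification: e^(-5.3104) = 0.00494 ✓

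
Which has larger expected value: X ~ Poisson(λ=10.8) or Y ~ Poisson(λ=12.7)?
Y has larger mean (12.7000 > 10.8000)

Compute the expected value for each distribution:

X ~ Poisson(λ=10.8):
E[X] = 10.8000

Y ~ Poisson(λ=12.7):
E[Y] = 12.7000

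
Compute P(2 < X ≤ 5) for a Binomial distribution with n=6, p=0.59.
0.764509

We have X ~ Binomial(n=6, p=0.59).

To find P(2 < X ≤ 5), we use:
P(2 < X ≤ 5) = P(X ≤ 5) - P(X ≤ 2)
                 = F(5) - F(2)
                 = 0.957819 - 0.193310
                 = 0.764509

So there's approximately a 76.5% chance that X falls in this range.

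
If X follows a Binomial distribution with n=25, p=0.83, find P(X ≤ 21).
0.635201

We have X ~ Binomial(n=25, p=0.83).

The CDF gives us P(X ≤ k).

Using the CDF:
P(X ≤ 21) = 0.635201

This means there's approximately a 63.5% chance that X is at most 21.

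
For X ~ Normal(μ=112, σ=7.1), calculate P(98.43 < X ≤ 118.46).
0.790567

We have X ~ Normal(μ=112, σ=7.1).

To find P(98.43 < X ≤ 118.46), we use:
P(98.43 < X ≤ 118.46) = P(X ≤ 118.46) - P(X ≤ 98.43)
                 = F(118.46) - F(98.43)
                 = 0.818552 - 0.027985
                 = 0.790567

So there's approximately a 79.1% chance that X falls in this range.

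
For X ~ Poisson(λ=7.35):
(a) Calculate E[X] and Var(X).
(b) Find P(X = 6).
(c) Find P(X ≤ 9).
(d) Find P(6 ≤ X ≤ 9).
(a) E[X] = 7.3500, Var(X) = 7.3500
(b) P(X = 6) = 0.140711
(c) P(X ≤ 9) = 0.793309
(d) P(6 ≤ X ≤ 9) = 0.535055

We have X ~ Poisson(λ=7.35).

(a) Moments:
E[X] = 7.3500
Var(X) = 7.3500
σ = √Var(X) = 2.7111

(b) Point probability using PMF:
P(X = 6) = 0.140711

(c) Cumulative probability using CDF:
P(X ≤ 9) = F(9) = 0.793309

(d) Range probability:
P(6 ≤ X ≤ 9) = P(X ≤ 9) - P(X ≤ 5)
                   = F(9) - F(5)
                   = 0.793309 - 0.258254
                   = 0.535055

This means approximately 53.5% of outcomes fall in the interval [6, 9].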